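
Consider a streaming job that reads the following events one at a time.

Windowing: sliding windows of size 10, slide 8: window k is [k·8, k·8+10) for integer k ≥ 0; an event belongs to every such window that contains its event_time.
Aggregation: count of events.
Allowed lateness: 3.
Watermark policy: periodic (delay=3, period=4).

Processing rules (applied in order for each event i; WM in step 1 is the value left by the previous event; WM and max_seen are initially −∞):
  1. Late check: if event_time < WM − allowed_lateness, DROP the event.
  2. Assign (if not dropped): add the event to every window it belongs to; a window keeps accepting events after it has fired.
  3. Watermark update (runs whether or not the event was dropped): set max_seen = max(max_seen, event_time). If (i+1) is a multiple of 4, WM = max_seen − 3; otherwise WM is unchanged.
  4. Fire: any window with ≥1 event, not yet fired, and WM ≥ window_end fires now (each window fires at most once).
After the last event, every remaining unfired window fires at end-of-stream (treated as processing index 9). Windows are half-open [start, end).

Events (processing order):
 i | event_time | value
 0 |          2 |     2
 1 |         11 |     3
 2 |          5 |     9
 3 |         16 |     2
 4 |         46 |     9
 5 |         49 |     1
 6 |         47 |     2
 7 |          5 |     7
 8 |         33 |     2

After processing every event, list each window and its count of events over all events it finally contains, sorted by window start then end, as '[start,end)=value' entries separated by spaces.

i=0 t=2 v=2: → [0,10); WM=−∞
i=1 t=11 v=3: → [8,18); WM=−∞
i=2 t=5 v=9: → [0,10); WM=−∞
i=3 t=16 v=2: → [16,26),[8,18); WM=13; [0,10) fires=2
i=4 t=46 v=9: → [40,50); WM=13
i=5 t=49 v=1: → [48,58),[40,50); WM=13
i=6 t=47 v=2: → [40,50); WM=13
i=7 t=5 v=7: DROP (t<13-3); WM=46; [8,18) fires=2 [16,26) fires=1
i=8 t=33 v=2: DROP (t<46-3); WM=46

[0,10)=2 [8,18)=2 [16,26)=1 [40,50)=3 [48,58)=1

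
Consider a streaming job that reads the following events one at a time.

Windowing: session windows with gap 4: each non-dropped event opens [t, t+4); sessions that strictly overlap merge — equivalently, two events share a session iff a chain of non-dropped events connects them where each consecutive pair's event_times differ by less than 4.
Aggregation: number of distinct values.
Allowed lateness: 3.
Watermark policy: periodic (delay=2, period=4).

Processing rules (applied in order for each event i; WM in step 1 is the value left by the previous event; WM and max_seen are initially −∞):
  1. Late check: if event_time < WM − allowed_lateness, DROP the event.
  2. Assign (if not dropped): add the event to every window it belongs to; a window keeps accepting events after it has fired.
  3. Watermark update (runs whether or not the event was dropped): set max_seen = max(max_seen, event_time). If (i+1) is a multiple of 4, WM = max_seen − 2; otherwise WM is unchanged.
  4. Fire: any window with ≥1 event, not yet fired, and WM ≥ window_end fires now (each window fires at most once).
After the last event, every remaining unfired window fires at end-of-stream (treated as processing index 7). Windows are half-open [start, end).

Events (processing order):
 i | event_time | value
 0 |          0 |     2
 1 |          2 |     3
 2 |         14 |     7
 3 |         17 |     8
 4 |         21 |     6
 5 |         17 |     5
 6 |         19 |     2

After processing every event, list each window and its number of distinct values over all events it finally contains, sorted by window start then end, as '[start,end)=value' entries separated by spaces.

[0,6)=2 [14,25)=5

i=0 t=0 v=2: → [0,4); WM=−∞
i=1 t=2 v=3: → [0,6); WM=−∞
i=2 t=14 v=7: → [14,18); WM=−∞
i=3 t=17 v=8: → [14,21); WM=15
i=4 t=21 v=6: → [21,25); WM=15
i=5 t=17 v=5: → [14,21); WM=15
i=6 t=19 v=2: → [14,25); WM=15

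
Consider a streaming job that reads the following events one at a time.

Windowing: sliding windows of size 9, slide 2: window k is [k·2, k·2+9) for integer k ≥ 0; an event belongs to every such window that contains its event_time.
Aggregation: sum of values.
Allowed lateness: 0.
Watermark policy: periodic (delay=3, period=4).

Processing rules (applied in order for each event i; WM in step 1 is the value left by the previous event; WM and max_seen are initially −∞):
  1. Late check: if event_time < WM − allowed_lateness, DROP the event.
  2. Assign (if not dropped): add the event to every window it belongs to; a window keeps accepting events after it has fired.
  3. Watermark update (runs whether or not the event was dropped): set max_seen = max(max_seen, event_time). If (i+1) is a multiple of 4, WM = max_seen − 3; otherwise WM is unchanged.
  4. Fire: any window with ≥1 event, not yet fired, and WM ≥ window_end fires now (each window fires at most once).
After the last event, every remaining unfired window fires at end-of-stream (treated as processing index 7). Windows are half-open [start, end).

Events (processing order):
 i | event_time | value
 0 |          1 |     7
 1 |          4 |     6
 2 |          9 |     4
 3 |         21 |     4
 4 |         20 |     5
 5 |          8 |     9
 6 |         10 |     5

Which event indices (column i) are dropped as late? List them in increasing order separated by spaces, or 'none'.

5 6

i=0 t=1 v=7: → [0,9); WM=−∞
i=1 t=4 v=6: → [4,13),[2,11),[0,9); WM=−∞
i=2 t=9 v=4: → [8,17),[6,15),[4,13),[2,11); WM=−∞
i=3 t=21 v=4: → [20,29),[18,27),[16,25),[14,23); WM=18; [0,9) fires=13 [2,11) fires=10 [4,13) fires=10 [6,15) fires=4 [8,17) fires=4
i=4 t=20 v=5: → [20,29),[18,27),[16,25),[14,23),[12,21); WM=18
i=5 t=8 v=9: DROP (t<18-0); WM=18
i=6 t=10 v=5: DROP (t<18-0); WM=18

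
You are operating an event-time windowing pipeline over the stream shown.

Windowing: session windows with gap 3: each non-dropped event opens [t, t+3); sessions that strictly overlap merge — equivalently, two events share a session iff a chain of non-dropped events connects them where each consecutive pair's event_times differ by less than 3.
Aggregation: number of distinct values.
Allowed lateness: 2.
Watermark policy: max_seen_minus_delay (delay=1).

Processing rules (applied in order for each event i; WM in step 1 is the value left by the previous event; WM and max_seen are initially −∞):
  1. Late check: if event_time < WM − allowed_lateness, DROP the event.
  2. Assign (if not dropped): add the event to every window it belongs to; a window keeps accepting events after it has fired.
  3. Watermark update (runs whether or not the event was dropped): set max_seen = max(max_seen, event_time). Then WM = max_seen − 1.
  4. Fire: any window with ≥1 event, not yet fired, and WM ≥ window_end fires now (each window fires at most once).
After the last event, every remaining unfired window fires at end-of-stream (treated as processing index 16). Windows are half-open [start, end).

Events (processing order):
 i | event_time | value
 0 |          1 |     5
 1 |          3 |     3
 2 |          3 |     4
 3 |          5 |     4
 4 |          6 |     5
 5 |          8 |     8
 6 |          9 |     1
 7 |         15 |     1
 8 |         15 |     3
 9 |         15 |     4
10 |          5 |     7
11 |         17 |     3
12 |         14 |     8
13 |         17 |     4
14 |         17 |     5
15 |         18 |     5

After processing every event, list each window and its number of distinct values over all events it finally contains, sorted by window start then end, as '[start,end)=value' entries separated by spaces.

[1,12)=5 [14,21)=5

i=0 t=1 v=5: → [1,4); WM=0
i=1 t=3 v=3: → [1,6); WM=2
i=2 t=3 v=4: → [1,6); WM=2
i=3 t=5 v=4: → [1,8); WM=4
i=4 t=6 v=5: → [1,9); WM=5
i=5 t=8 v=8: → [1,11); WM=7
i=6 t=9 v=1: → [1,12); WM=8
i=7 t=15 v=1: → [15,18); WM=14
i=8 t=15 v=3: → [15,18); WM=14
i=9 t=15 v=4: → [15,18); WM=14
i=10 t=5 v=7: DROP (t<14-2); WM=14
i=11 t=17 v=3: → [15,20); WM=16
i=12 t=14 v=8: → [14,20); WM=16
i=13 t=17 v=4: → [14,20); WM=16
i=14 t=17 v=5: → [14,20); WM=16
i=15 t=18 v=5: → [14,21); WM=17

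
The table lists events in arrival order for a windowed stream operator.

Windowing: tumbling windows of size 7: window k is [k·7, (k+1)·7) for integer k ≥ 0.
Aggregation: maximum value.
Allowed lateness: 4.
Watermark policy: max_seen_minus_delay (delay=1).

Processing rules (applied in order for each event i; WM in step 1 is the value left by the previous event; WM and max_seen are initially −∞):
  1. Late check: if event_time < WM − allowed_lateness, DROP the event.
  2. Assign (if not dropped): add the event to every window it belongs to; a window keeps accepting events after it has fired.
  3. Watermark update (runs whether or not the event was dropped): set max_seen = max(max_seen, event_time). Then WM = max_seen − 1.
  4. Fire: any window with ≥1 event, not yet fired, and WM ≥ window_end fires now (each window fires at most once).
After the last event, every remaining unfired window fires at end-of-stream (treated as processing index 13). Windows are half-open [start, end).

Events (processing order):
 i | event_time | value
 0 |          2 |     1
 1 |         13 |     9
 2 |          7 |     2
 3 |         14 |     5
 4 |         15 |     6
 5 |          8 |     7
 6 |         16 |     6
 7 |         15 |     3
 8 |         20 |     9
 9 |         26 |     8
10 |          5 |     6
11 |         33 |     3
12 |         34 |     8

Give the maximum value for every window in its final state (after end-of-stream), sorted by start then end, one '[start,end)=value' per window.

i=0 t=2 v=1: → [0,7); WM=1
i=1 t=13 v=9: → [7,14); WM=12; [0,7) fires=1
i=2 t=7 v=2: DROP (t<12-4); WM=12
i=3 t=14 v=5: → [14,21); WM=13
i=4 t=15 v=6: → [14,21); WM=14; [7,14) fires=9
i=5 t=8 v=7: DROP (t<14-4); WM=14
i=6 t=16 v=6: → [14,21); WM=15
i=7 t=15 v=3: → [14,21); WM=15
i=8 t=20 v=9: → [14,21); WM=19
i=9 t=26 v=8: → [21,28); WM=25; [14,21) fires=9
i=10 t=5 v=6: DROP (t<25-4); WM=25
i=11 t=33 v=3: → [28,35); WM=32; [21,28) fires=8
i=12 t=34 v=8: → [28,35); WM=33

[0,7)=1 [7,14)=9 [14,21)=9 [21,28)=8 [28,35)=8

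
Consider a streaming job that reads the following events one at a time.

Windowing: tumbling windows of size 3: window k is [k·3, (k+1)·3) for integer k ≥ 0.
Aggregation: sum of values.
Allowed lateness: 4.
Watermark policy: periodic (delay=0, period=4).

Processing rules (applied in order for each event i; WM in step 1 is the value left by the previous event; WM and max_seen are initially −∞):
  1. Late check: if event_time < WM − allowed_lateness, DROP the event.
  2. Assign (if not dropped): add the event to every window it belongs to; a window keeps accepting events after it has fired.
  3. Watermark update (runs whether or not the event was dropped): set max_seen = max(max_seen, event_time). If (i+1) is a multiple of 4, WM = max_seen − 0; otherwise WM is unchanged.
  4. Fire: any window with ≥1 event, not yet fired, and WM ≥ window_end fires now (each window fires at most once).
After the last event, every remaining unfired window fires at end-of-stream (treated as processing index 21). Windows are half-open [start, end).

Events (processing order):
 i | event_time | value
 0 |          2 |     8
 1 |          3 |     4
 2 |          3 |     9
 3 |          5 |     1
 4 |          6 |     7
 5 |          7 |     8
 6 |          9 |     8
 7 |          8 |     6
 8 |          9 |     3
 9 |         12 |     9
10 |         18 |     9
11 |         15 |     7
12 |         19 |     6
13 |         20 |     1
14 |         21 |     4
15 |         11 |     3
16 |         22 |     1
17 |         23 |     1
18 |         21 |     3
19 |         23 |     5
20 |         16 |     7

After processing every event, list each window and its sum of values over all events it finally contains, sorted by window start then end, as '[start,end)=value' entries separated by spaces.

[0,3)=8 [3,6)=14 [6,9)=21 [9,12)=11 [12,15)=9 [15,18)=7 [18,21)=16 [21,24)=14

i=0 t=2 v=8: → [0,3); WM=−∞
i=1 t=3 v=4: → [3,6); WM=−∞
i=2 t=3 v=9: → [3,6); WM=−∞
i=3 t=5 v=1: → [3,6); WM=5; [0,3) fires=8
i=4 t=6 v=7: → [6,9); WM=5
i=5 t=7 v=8: → [6,9); WM=5
i=6 t=9 v=8: → [9,12); WM=5
i=7 t=8 v=6: → [6,9); WM=9; [3,6) fires=14 [6,9) fires=21
i=8 t=9 v=3: → [9,12); WM=9
i=9 t=12 v=9: → [12,15); WM=9
i=10 t=18 v=9: → [18,21); WM=9
i=11 t=15 v=7: → [15,18); WM=18; [9,12) fires=11 [12,15) fires=9 [15,18) fires=7
i=12 t=19 v=6: → [18,21); WM=18
i=13 t=20 v=1: → [18,21); WM=18
i=14 t=21 v=4: → [21,24); WM=18
i=15 t=11 v=3: DROP (t<18-4); WM=21; [18,21) fires=16
i=16 t=22 v=1: → [21,24); WM=21
i=17 t=23 v=1: → [21,24); WM=21
i=18 t=21 v=3: → [21,24); WM=21
i=19 t=23 v=5: → [21,24); WM=23
i=20 t=16 v=7: DROP (t<23-4); WM=23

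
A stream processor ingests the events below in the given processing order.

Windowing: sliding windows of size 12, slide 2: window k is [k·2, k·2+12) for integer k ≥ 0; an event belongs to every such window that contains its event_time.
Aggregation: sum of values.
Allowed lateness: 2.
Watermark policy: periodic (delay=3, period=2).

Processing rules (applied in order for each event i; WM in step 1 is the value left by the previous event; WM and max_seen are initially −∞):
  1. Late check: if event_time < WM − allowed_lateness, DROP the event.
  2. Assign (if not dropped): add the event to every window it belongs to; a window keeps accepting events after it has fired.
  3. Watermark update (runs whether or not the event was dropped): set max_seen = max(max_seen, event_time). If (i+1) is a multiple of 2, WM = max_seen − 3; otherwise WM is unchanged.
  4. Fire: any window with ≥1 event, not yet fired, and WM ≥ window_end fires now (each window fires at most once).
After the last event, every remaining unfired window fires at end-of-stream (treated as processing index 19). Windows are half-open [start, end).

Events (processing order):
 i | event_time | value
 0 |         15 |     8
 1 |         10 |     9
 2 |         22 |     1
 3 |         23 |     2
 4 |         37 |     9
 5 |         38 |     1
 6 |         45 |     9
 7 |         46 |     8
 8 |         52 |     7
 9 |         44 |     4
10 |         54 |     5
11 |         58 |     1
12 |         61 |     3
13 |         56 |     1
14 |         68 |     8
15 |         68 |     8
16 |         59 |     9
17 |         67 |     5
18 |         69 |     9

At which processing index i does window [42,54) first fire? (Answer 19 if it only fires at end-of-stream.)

11

i=0 t=15 v=8: → [14,26),[12,24),[10,22),[8,20),[6,18),[4,16); WM=−∞
i=1 t=10 v=9: → [10,22),[8,20),[6,18),[4,16),[2,14),[0,12); WM=12; [0,12) fires=9
i=2 t=22 v=1: → [22,34),[20,32),[18,30),[16,28),[14,26),[12,24); WM=12
i=3 t=23 v=2: → [22,34),[20,32),[18,30),[16,28),[14,26),[12,24); WM=20; [2,14) fires=9 [4,16) fires=17 [6,18) fires=17 [8,20) fires=17
i=4 t=37 v=9: → [36,48),[34,46),[32,44),[30,42),[28,40),[26,38); WM=20
i=5 t=38 v=1: → [38,50),[36,48),[34,46),[32,44),[30,42),[28,40); WM=35; [10,22) fires=17 [12,24) fires=11 [14,26) fires=11 [16,28) fires=3 [18,30) fires=3 [20,32) fires=3 [22,34) fires=3
i=6 t=45 v=9: → [44,56),[42,54),[40,52),[38,50),[36,48),[34,46); WM=35
i=7 t=46 v=8: → [46,58),[44,56),[42,54),[40,52),[38,50),[36,48); WM=43; [26,38) fires=9 [28,40) fires=10 [30,42) fires=10
i=8 t=52 v=7: → [52,64),[50,62),[48,60),[46,58),[44,56),[42,54); WM=43
i=9 t=44 v=4: → [44,56),[42,54),[40,52),[38,50),[36,48),[34,46); WM=49; [32,44) fires=10 [34,46) fires=23 [36,48) fires=31
i=10 t=54 v=5: → [54,66),[52,64),[50,62),[48,60),[46,58),[44,56); WM=49
i=11 t=58 v=1: → [58,70),[56,68),[54,66),[52,64),[50,62),[48,60); WM=55; [38,50) fires=22 [40,52) fires=21 [42,54) fires=28
i=12 t=61 v=3: → [60,72),[58,70),[56,68),[54,66),[52,64),[50,62); WM=55
i=13 t=56 v=1: → [56,68),[54,66),[52,64),[50,62),[48,60),[46,58); WM=58; [44,56) fires=33 [46,58) fires=21
i=14 t=68 v=8: → [68,80),[66,78),[64,76),[62,74),[60,72),[58,70); WM=58
i=15 t=68 v=8: → [68,80),[66,78),[64,76),[62,74),[60,72),[58,70); WM=65; [48,60) fires=14 [50,62) fires=17 [52,64) fires=17
i=16 t=59 v=9: DROP (t<65-2); WM=65
i=17 t=67 v=5: → [66,78),[64,76),[62,74),[60,72),[58,70),[56,68); WM=65
i=18 t=69 v=9: → [68,80),[66,78),[64,76),[62,74),[60,72),[58,70); WM=65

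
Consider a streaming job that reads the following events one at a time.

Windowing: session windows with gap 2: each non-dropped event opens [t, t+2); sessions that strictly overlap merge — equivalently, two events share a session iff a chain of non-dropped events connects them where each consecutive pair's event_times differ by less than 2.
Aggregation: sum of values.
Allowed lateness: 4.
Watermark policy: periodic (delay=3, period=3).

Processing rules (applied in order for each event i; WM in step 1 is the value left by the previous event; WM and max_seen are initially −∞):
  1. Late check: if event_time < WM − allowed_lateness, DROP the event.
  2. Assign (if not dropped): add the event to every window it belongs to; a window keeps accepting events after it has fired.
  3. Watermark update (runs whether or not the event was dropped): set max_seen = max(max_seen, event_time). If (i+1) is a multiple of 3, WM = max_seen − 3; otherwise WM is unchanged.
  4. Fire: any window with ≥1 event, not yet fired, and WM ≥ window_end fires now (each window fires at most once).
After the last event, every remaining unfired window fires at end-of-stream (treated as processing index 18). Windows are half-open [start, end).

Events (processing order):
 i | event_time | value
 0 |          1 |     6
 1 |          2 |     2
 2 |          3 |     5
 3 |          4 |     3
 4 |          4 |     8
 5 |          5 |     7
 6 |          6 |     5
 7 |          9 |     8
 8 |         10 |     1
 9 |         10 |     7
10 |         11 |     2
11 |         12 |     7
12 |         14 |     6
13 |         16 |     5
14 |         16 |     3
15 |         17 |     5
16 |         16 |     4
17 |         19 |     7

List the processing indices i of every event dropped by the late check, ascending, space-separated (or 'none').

i=0 t=1 v=6: → [1,3); WM=−∞
i=1 t=2 v=2: → [1,4); WM=−∞
i=2 t=3 v=5: → [1,5); WM=0
i=3 t=4 v=3: → [1,6); WM=0
i=4 t=4 v=8: → [1,6); WM=0
i=5 t=5 v=7: → [1,7); WM=2
i=6 t=6 v=5: → [1,8); WM=2
i=7 t=9 v=8: → [9,11); WM=2
i=8 t=10 v=1: → [9,12); WM=7
i=9 t=10 v=7: → [9,12); WM=7
i=10 t=11 v=2: → [9,13); WM=7
i=11 t=12 v=7: → [9,14); WM=9
i=12 t=14 v=6: → [14,16); WM=9
i=13 t=16 v=5: → [16,18); WM=9
i=14 t=16 v=3: → [16,18); WM=13
i=15 t=17 v=5: → [16,19); WM=13
i=16 t=16 v=4: → [16,19); WM=13
i=17 t=19 v=7: → [19,21); WM=16

none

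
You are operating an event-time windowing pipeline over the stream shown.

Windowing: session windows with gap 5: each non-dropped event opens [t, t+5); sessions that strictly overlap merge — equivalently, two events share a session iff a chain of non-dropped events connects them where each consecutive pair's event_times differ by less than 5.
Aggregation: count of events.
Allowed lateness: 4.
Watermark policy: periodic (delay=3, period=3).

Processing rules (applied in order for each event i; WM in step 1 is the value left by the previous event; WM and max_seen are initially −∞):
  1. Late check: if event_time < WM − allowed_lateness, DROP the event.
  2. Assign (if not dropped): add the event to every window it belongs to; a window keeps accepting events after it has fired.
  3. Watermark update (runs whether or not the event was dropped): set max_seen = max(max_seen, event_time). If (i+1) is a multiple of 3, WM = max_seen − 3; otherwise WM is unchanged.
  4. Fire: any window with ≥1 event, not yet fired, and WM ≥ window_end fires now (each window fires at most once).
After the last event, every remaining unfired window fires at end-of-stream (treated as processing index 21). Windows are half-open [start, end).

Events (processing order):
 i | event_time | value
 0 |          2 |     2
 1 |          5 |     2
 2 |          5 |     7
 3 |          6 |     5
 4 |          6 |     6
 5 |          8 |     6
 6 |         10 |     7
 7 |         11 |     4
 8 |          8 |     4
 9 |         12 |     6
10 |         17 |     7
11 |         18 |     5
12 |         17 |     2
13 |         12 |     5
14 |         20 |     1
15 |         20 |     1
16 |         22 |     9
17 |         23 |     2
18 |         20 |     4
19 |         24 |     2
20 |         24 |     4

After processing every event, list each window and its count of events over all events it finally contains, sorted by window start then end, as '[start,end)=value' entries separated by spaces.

[2,17)=11 [17,29)=10

i=0 t=2 v=2: → [2,7); WM=−∞
i=1 t=5 v=2: → [2,10); WM=−∞
i=2 t=5 v=7: → [2,10); WM=2
i=3 t=6 v=5: → [2,11); WM=2
i=4 t=6 v=6: → [2,11); WM=2
i=5 t=8 v=6: → [2,13); WM=5
i=6 t=10 v=7: → [2,15); WM=5
i=7 t=11 v=4: → [2,16); WM=5
i=8 t=8 v=4: → [2,16); WM=8
i=9 t=12 v=6: → [2,17); WM=8
i=10 t=17 v=7: → [17,22); WM=8
i=11 t=18 v=5: → [17,23); WM=15
i=12 t=17 v=2: → [17,23); WM=15
i=13 t=12 v=5: → [2,17); WM=15
i=14 t=20 v=1: → [17,25); WM=17
i=15 t=20 v=1: → [17,25); WM=17
i=16 t=22 v=9: → [17,27); WM=17
i=17 t=23 v=2: → [17,28); WM=20
i=18 t=20 v=4: → [17,28); WM=20
i=19 t=24 v=2: → [17,29); WM=20
i=20 t=24 v=4: → [17,29); WM=21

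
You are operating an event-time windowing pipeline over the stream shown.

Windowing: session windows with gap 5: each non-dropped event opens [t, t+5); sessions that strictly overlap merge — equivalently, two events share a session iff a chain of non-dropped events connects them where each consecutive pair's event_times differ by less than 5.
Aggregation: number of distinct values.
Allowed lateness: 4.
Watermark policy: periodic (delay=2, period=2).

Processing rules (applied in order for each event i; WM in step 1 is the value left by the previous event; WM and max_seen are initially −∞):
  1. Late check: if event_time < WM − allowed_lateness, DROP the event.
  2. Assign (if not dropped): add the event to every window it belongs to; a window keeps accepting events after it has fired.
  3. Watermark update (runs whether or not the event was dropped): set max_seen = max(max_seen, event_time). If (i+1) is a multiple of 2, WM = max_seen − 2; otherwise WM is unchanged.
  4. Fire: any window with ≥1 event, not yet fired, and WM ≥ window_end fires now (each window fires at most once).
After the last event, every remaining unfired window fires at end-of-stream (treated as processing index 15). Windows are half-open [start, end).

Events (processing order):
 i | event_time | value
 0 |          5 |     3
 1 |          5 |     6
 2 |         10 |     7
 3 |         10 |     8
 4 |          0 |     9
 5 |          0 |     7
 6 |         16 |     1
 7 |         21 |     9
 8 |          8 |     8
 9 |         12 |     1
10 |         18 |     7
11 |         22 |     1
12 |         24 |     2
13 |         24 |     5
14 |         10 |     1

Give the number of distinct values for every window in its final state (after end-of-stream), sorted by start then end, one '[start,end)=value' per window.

[5,10)=2 [10,15)=2 [16,29)=5

i=0 t=5 v=3: → [5,10); WM=−∞
i=1 t=5 v=6: → [5,10); WM=3
i=2 t=10 v=7: → [10,15); WM=3
i=3 t=10 v=8: → [10,15); WM=8
i=4 t=0 v=9: DROP (t<8-4); WM=8
i=5 t=0 v=7: DROP (t<8-4); WM=8
i=6 t=16 v=1: → [16,21); WM=8
i=7 t=21 v=9: → [21,26); WM=19
i=8 t=8 v=8: DROP (t<19-4); WM=19
i=9 t=12 v=1: DROP (t<19-4); WM=19
i=10 t=18 v=7: → [16,26); WM=19
i=11 t=22 v=1: → [16,27); WM=20
i=12 t=24 v=2: → [16,29); WM=20
i=13 t=24 v=5: → [16,29); WM=22
i=14 t=10 v=1: DROP (t<22-4); WM=22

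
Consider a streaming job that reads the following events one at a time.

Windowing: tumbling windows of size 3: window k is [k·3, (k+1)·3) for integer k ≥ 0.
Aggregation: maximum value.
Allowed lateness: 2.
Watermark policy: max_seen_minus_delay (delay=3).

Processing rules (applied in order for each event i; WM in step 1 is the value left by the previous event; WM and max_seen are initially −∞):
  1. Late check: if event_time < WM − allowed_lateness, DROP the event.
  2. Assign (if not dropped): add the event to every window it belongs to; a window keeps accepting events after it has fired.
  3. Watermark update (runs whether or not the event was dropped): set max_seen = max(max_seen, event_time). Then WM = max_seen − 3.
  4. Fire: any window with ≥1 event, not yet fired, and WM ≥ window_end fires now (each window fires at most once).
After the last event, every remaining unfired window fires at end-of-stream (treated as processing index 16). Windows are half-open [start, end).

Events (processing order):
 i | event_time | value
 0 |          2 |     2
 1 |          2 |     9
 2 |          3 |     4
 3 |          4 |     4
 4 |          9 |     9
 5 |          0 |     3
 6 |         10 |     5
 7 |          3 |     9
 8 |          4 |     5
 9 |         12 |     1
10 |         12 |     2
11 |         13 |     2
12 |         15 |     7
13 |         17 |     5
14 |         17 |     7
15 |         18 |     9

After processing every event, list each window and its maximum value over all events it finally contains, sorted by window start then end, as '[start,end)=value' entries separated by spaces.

i=0 t=2 v=2: → [0,3); WM=-1
i=1 t=2 v=9: → [0,3); WM=-1
i=2 t=3 v=4: → [3,6); WM=0
i=3 t=4 v=4: → [3,6); WM=1
i=4 t=9 v=9: → [9,12); WM=6; [0,3) fires=9 [3,6) fires=4
i=5 t=0 v=3: DROP (t<6-2); WM=6
i=6 t=10 v=5: → [9,12); WM=7
i=7 t=3 v=9: DROP (t<7-2); WM=7
i=8 t=4 v=5: DROP (t<7-2); WM=7
i=9 t=12 v=1: → [12,15); WM=9
i=10 t=12 v=2: → [12,15); WM=9
i=11 t=13 v=2: → [12,15); WM=10
i=12 t=15 v=7: → [15,18); WM=12; [9,12) fires=9
i=13 t=17 v=5: → [15,18); WM=14
i=14 t=17 v=7: → [15,18); WM=14
i=15 t=18 v=9: → [18,21); WM=15; [12,15) fires=2

[0,3)=9 [3,6)=4 [9,12)=9 [12,15)=2 [15,18)=7 [18,21)=9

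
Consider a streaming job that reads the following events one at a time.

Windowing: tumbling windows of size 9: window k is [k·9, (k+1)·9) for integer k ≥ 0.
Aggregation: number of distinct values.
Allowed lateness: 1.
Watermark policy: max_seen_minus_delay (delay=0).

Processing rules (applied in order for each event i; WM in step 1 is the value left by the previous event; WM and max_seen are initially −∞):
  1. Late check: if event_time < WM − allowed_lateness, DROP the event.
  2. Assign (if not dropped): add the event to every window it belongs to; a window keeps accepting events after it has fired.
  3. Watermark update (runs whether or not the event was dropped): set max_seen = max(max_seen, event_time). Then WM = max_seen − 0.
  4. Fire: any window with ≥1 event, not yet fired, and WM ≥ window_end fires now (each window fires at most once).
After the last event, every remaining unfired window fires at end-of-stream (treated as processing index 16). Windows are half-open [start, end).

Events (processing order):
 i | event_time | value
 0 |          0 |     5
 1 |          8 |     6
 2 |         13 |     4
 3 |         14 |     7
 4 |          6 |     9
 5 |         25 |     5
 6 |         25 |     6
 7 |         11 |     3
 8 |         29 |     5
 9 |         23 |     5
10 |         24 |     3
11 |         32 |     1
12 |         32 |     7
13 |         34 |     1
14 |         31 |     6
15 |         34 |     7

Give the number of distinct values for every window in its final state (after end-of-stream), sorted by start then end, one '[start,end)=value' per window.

i=0 t=0 v=5: → [0,9); WM=0
i=1 t=8 v=6: → [0,9); WM=8
i=2 t=13 v=4: → [9,18); WM=13; [0,9) fires=2
i=3 t=14 v=7: → [9,18); WM=14
i=4 t=6 v=9: DROP (t<14-1); WM=14
i=5 t=25 v=5: → [18,27); WM=25; [9,18) fires=2
i=6 t=25 v=6: → [18,27); WM=25
i=7 t=11 v=3: DROP (t<25-1); WM=25
i=8 t=29 v=5: → [27,36); WM=29; [18,27) fires=2
i=9 t=23 v=5: DROP (t<29-1); WM=29
i=10 t=24 v=3: DROP (t<29-1); WM=29
i=11 t=32 v=1: → [27,36); WM=32
i=12 t=32 v=7: → [27,36); WM=32
i=13 t=34 v=1: → [27,36); WM=34
i=14 t=31 v=6: DROP (t<34-1); WM=34
i=15 t=34 v=7: → [27,36); WM=34

[0,9)=2 [9,18)=2 [18,27)=2 [27,36)=3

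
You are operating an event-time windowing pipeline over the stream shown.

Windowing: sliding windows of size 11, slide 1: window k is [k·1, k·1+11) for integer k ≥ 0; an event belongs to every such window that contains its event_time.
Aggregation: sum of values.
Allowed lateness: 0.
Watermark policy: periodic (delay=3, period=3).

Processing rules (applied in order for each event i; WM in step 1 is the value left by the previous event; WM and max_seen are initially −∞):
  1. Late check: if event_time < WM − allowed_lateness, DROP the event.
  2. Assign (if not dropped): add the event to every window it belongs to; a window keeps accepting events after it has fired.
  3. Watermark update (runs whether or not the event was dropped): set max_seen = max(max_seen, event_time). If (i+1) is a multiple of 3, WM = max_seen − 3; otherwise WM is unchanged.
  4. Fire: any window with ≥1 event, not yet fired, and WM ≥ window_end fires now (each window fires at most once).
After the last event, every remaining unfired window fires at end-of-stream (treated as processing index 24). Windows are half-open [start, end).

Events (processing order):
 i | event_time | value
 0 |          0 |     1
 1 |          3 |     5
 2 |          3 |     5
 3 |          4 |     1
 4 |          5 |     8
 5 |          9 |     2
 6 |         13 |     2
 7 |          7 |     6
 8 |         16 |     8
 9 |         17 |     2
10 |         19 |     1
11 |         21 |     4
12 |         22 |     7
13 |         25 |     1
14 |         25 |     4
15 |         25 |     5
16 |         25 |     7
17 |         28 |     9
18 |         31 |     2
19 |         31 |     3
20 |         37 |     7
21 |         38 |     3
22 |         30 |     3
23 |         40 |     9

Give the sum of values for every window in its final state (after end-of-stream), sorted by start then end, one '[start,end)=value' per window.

[0,11)=28 [1,12)=27 [2,13)=27 [3,14)=29 [4,15)=19 [5,16)=18 [6,17)=18 [7,18)=20 [8,19)=14 [9,20)=15 [10,21)=13 [11,22)=17 [12,23)=24 [13,24)=24 [14,25)=22 [15,26)=39 [16,27)=39 [17,28)=31 [18,29)=38 [19,30)=38 [20,31)=37 [21,32)=42 [22,33)=38 [23,34)=31 [24,35)=31 [25,36)=31 [26,37)=14 [27,38)=21 [28,39)=24 [29,40)=15 [30,41)=24 [31,42)=24 [32,43)=19 [33,44)=19 [34,45)=19 [35,46)=19 [36,47)=19 [37,48)=19 [38,49)=12 [39,50)=9 [40,51)=9

i=0 t=0 v=1: → [0,11); WM=−∞
i=1 t=3 v=5: → [3,14),[2,13),[1,12),[0,11); WM=−∞
i=2 t=3 v=5: → [3,14),[2,13),[1,12),[0,11); WM=0
i=3 t=4 v=1: → [4,15),[3,14),[2,13),[1,12),[0,11); WM=0
i=4 t=5 v=8: → [5,16),[4,15),[3,14),[2,13),[1,12),[0,11); WM=0
i=5 t=9 v=2: → [9,20),[8,19),[7,18),[6,17),[5,16),[4,15),[3,14),[2,13),[1,12),[0,11); WM=6
i=6 t=13 v=2: → [13,24),[12,23),[11,22),[10,21),[9,20),[8,19),[7,18),[6,17),[5,16),[4,15),[3,14); WM=6
i=7 t=7 v=6: → [7,18),[6,17),[5,16),[4,15),[3,14),[2,13),[1,12),[0,11); WM=6
i=8 t=16 v=8: → [16,27),[15,26),[14,25),[13,24),[12,23),[11,22),[10,21),[9,20),[8,19),[7,18),[6,17); WM=13; [0,11) fires=28 [1,12) fires=27 [2,13) fires=27
i=9 t=17 v=2: → [17,28),[16,27),[15,26),[14,25),[13,24),[12,23),[11,22),[10,21),[9,20),[8,19),[7,18); WM=13
i=10 t=19 v=1: → [19,30),[18,29),[17,28),[16,27),[15,26),[14,25),[13,24),[12,23),[11,22),[10,21),[9,20); WM=13
i=11 t=21 v=4: → [21,32),[20,31),[19,30),[18,29),[17,28),[16,27),[15,26),[14,25),[13,24),[12,23),[11,22); WM=18; [3,14) fires=29 [4,15) fires=19 [5,16) fires=18 [6,17) fires=18 [7,18) fires=20
i=12 t=22 v=7: → [22,33),[21,32),[20,31),[19,30),[18,29),[17,28),[16,27),[15,26),[14,25),[13,24),[12,23); WM=18
i=13 t=25 v=1: → [25,36),[24,35),[23,34),[22,33),[21,32),[20,31),[19,30),[18,29),[17,28),[16,27),[15,26); WM=18
i=14 t=25 v=4: → [25,36),[24,35),[23,34),[22,33),[21,32),[20,31),[19,30),[18,29),[17,28),[16,27),[15,26); WM=22; [8,19) fires=14 [9,20) fires=15 [10,21) fires=13 [11,22) fires=17
i=15 t=25 v=5: → [25,36),[24,35),[23,34),[22,33),[21,32),[20,31),[19,30),[18,29),[17,28),[16,27),[15,26); WM=22
i=16 t=25 v=7: → [25,36),[24,35),[23,34),[22,33),[21,32),[20,31),[19,30),[18,29),[17,28),[16,27),[15,26); WM=22
i=17 t=28 v=9: → [28,39),[27,38),[26,37),[25,36),[24,35),[23,34),[22,33),[21,32),[20,31),[19,30),[18,29); WM=25; [12,23) fires=24 [13,24) fires=24 [14,25) fires=22
i=18 t=31 v=2: → [31,42),[30,41),[29,40),[28,39),[27,38),[26,37),[25,36),[24,35),[23,34),[22,33),[21,32); WM=25
i=19 t=31 v=3: → [31,42),[30,41),[29,40),[28,39),[27,38),[26,37),[25,36),[24,35),[23,34),[22,33),[21,32); WM=25
i=20 t=37 v=7: → [37,48),[36,47),[35,46),[34,45),[33,44),[32,43),[31,42),[30,41),[29,40),[28,39),[27,38); WM=34; [15,26) fires=39 [16,27) fires=39 [17,28) fires=31 [18,29) fires=38 [19,30) fires=38 [20,31) fires=37 [21,32) fires=42 [22,33) fires=38 [23,34) fires=31
i=21 t=38 v=3: → [38,49),[37,48),[36,47),[35,46),[34,45),[33,44),[32,43),[31,42),[30,41),[29,40),[28,39); WM=34
i=22 t=30 v=3: DROP (t<34-0); WM=34
i=23 t=40 v=9: → [40,51),[39,50),[38,49),[37,48),[36,47),[35,46),[34,45),[33,44),[32,43),[31,42),[30,41); WM=37; [24,35) fires=31 [25,36) fires=31 [26,37) fires=14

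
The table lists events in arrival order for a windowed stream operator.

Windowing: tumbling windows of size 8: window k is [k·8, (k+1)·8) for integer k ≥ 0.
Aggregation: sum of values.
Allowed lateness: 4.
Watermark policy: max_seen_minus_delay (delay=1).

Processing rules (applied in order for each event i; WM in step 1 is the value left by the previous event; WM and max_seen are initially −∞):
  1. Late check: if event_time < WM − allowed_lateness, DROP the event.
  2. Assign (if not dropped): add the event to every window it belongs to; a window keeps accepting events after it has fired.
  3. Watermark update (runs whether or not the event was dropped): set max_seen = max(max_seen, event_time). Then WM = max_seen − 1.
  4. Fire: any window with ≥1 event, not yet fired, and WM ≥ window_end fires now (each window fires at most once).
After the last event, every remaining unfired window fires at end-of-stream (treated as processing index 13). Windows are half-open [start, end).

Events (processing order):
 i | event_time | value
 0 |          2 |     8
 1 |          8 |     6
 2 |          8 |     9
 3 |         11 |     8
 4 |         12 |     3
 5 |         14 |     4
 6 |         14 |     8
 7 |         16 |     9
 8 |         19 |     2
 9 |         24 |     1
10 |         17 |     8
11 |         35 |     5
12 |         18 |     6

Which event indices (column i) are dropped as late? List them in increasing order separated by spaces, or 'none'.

10 12

i=0 t=2 v=8: → [0,8); WM=1
i=1 t=8 v=6: → [8,16); WM=7
i=2 t=8 v=9: → [8,16); WM=7
i=3 t=11 v=8: → [8,16); WM=10; [0,8) fires=8
i=4 t=12 v=3: → [8,16); WM=11
i=5 t=14 v=4: → [8,16); WM=13
i=6 t=14 v=8: → [8,16); WM=13
i=7 t=16 v=9: → [16,24); WM=15
i=8 t=19 v=2: → [16,24); WM=18; [8,16) fires=38
i=9 t=24 v=1: → [24,32); WM=23
i=10 t=17 v=8: DROP (t<23-4); WM=23
i=11 t=35 v=5: → [32,40); WM=34; [16,24) fires=11 [24,32) fires=1
i=12 t=18 v=6: DROP (t<34-4); WM=34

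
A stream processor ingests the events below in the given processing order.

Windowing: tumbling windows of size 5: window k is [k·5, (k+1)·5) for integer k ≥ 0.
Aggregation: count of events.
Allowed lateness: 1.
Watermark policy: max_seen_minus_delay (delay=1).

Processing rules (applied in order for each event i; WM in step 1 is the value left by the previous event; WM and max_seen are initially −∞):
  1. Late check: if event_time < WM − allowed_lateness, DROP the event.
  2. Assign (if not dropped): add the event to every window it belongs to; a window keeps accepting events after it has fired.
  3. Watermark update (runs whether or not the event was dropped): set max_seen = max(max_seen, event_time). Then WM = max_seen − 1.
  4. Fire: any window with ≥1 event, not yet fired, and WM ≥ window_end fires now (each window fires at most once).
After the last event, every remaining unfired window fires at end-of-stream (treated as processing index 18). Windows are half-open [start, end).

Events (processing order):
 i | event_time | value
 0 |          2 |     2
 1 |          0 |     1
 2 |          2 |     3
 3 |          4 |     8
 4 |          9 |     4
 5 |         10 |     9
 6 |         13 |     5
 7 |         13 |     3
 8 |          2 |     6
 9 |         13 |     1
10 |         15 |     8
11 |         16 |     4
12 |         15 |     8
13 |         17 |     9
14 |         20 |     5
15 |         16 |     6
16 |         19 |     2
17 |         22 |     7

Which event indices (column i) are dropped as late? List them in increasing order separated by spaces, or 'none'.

i=0 t=2 v=2: → [0,5); WM=1
i=1 t=0 v=1: → [0,5); WM=1
i=2 t=2 v=3: → [0,5); WM=1
i=3 t=4 v=8: → [0,5); WM=3
i=4 t=9 v=4: → [5,10); WM=8; [0,5) fires=4
i=5 t=10 v=9: → [10,15); WM=9
i=6 t=13 v=5: → [10,15); WM=12; [5,10) fires=1
i=7 t=13 v=3: → [10,15); WM=12
i=8 t=2 v=6: DROP (t<12-1); WM=12
i=9 t=13 v=1: → [10,15); WM=12
i=10 t=15 v=8: → [15,20); WM=14
i=11 t=16 v=4: → [15,20); WM=15; [10,15) fires=4
i=12 t=15 v=8: → [15,20); WM=15
i=13 t=17 v=9: → [15,20); WM=16
i=14 t=20 v=5: → [20,25); WM=19
i=15 t=16 v=6: DROP (t<19-1); WM=19
i=16 t=19 v=2: → [15,20); WM=19
i=17 t=22 v=7: → [20,25); WM=21; [15,20) fires=5

8 15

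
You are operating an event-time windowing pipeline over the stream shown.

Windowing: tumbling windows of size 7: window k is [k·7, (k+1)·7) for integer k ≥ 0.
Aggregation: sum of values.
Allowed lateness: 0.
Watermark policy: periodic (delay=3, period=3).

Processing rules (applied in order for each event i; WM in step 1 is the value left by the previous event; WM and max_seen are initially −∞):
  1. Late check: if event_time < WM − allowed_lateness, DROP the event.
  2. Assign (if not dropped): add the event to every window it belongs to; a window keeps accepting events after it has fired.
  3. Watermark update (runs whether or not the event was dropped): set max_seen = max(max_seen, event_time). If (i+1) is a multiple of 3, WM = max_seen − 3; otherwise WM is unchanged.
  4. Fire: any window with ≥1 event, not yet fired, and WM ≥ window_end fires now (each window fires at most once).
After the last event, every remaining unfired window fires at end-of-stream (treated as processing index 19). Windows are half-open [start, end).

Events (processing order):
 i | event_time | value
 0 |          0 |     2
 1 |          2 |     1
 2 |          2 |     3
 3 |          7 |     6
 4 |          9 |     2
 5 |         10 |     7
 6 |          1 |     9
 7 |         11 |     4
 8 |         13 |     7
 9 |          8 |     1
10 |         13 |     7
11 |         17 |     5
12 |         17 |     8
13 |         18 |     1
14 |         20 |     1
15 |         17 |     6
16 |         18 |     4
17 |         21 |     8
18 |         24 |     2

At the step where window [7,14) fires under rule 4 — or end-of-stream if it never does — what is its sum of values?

i=0 t=0 v=2: → [0,7); WM=−∞
i=1 t=2 v=1: → [0,7); WM=−∞
i=2 t=2 v=3: → [0,7); WM=-1
i=3 t=7 v=6: → [7,14); WM=-1
i=4 t=9 v=2: → [7,14); WM=-1
i=5 t=10 v=7: → [7,14); WM=7; [0,7) fires=6
i=6 t=1 v=9: DROP (t<7-0); WM=7
i=7 t=11 v=4: → [7,14); WM=7
i=8 t=13 v=7: → [7,14); WM=10
i=9 t=8 v=1: DROP (t<10-0); WM=10
i=10 t=13 v=7: → [7,14); WM=10
i=11 t=17 v=5: → [14,21); WM=14; [7,14) fires=33
i=12 t=17 v=8: → [14,21); WM=14
i=13 t=18 v=1: → [14,21); WM=14
i=14 t=20 v=1: → [14,21); WM=17
i=15 t=17 v=6: → [14,21); WM=17
i=16 t=18 v=4: → [14,21); WM=17
i=17 t=21 v=8: → [21,28); WM=18
i=18 t=24 v=2: → [21,28); WM=18

33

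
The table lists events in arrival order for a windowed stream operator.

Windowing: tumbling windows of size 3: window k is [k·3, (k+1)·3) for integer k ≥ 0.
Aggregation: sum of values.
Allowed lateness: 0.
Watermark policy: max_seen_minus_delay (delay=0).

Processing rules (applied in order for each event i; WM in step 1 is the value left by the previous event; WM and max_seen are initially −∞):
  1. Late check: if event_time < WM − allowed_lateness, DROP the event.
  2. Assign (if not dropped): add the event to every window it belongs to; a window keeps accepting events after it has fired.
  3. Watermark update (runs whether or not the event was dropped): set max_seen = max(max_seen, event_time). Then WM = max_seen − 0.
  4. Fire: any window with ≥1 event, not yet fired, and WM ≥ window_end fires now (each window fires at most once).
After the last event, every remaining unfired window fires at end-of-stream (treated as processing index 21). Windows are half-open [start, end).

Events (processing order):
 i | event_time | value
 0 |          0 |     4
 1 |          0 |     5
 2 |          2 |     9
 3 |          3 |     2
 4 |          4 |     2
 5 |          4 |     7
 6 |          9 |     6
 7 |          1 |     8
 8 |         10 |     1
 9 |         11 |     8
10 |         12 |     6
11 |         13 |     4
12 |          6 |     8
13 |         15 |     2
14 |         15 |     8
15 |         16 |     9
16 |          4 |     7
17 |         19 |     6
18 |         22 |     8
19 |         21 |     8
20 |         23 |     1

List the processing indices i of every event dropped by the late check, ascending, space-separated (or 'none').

i=0 t=0 v=4: → [0,3); WM=0
i=1 t=0 v=5: → [0,3); WM=0
i=2 t=2 v=9: → [0,3); WM=2
i=3 t=3 v=2: → [3,6); WM=3; [0,3) fires=18
i=4 t=4 v=2: → [3,6); WM=4
i=5 t=4 v=7: → [3,6); WM=4
i=6 t=9 v=6: → [9,12); WM=9; [3,6) fires=11
i=7 t=1 v=8: DROP (t<9-0); WM=9
i=8 t=10 v=1: → [9,12); WM=10
i=9 t=11 v=8: → [9,12); WM=11
i=10 t=12 v=6: → [12,15); WM=12; [9,12) fires=15
i=11 t=13 v=4: → [12,15); WM=13
i=12 t=6 v=8: DROP (t<13-0); WM=13
i=13 t=15 v=2: → [15,18); WM=15; [12,15) fires=10
i=14 t=15 v=8: → [15,18); WM=15
i=15 t=16 v=9: → [15,18); WM=16
i=16 t=4 v=7: DROP (t<16-0); WM=16
i=17 t=19 v=6: → [18,21); WM=19; [15,18) fires=19
i=18 t=22 v=8: → [21,24); WM=22; [18,21) fires=6
i=19 t=21 v=8: DROP (t<22-0); WM=22
i=20 t=23 v=1: → [21,24); WM=23

7 12 16 19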